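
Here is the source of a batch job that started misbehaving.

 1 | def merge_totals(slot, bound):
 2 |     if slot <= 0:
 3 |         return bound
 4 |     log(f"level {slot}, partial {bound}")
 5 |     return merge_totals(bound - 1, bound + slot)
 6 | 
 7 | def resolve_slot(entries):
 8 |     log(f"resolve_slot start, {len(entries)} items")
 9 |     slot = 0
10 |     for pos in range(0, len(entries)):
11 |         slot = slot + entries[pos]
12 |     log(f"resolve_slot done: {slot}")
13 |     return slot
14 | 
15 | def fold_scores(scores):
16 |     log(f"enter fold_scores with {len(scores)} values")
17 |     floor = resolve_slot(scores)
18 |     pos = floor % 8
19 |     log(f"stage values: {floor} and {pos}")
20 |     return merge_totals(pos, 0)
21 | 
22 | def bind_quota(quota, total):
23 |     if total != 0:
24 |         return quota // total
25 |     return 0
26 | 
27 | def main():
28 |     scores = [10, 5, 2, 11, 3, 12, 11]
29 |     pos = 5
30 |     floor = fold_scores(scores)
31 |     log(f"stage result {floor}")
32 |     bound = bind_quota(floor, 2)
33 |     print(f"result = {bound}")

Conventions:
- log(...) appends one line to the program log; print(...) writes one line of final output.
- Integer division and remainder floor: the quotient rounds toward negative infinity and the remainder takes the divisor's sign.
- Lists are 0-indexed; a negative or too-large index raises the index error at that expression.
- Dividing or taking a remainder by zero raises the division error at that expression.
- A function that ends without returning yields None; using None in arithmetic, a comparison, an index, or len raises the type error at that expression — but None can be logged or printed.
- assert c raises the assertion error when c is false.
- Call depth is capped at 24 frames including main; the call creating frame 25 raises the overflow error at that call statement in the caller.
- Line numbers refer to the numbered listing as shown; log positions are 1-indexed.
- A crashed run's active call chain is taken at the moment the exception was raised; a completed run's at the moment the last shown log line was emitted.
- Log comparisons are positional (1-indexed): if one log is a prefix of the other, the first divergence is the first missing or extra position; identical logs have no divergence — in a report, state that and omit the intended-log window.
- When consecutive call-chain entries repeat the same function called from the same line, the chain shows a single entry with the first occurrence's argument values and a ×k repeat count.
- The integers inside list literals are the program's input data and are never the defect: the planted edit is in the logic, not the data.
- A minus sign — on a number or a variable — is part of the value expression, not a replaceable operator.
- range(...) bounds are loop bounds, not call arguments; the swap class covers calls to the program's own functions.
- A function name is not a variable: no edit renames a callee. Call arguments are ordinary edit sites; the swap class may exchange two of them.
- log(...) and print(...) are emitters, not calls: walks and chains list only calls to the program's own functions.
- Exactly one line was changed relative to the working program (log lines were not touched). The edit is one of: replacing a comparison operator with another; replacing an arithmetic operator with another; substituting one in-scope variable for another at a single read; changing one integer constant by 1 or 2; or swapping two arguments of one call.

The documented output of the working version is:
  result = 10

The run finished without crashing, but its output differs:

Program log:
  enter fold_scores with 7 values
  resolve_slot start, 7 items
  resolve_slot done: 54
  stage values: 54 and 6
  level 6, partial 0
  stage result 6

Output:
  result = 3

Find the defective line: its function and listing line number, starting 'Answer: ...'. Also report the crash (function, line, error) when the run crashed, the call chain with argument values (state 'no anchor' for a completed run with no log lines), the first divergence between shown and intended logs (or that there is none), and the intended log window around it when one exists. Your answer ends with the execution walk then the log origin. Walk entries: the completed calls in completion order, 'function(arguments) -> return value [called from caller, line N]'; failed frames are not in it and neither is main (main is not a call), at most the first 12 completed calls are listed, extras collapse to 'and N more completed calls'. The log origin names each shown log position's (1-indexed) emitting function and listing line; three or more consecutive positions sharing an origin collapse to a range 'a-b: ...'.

Answer: the defect is in merge_totals at line 5.
Key observation: Position 6 is the first bad log line: 'stage result 6' should read 'level 5, partial 6'.
Call chain: main.
First divergence: at position 6 the run shows 'stage result 6' where the working version logs 'level 5, partial 6'.
Intended log window:
  4: stage values: 54 and 6
  5: level 6, partial 0
  6: level 5, partial 6
  7: level 4, partial 11
Execution walk:
  resolve_slot([10, 5, 2, 11, 3, 12, 11]) -> 54  [called from fold_scores, line 17]
  merge_totals(-1, 6) -> 6  [called from merge_totals, line 5]
  merge_totals(6, 0) -> 6  [called from fold_scores, line 20]
  fold_scores([10, 5, 2, 11, 3, 12, 11]) -> 6  [called from main, line 30]
  bind_quota(6, 2) -> 3  [called from main, line 32]
Log origins:
  1: from fold_scores, line 16
  2: from resolve_slot, line 8
  3: from resolve_slot, line 12
  4: from fold_scores, line 19
  5: from merge_totals, line 4
  6: from main, line 31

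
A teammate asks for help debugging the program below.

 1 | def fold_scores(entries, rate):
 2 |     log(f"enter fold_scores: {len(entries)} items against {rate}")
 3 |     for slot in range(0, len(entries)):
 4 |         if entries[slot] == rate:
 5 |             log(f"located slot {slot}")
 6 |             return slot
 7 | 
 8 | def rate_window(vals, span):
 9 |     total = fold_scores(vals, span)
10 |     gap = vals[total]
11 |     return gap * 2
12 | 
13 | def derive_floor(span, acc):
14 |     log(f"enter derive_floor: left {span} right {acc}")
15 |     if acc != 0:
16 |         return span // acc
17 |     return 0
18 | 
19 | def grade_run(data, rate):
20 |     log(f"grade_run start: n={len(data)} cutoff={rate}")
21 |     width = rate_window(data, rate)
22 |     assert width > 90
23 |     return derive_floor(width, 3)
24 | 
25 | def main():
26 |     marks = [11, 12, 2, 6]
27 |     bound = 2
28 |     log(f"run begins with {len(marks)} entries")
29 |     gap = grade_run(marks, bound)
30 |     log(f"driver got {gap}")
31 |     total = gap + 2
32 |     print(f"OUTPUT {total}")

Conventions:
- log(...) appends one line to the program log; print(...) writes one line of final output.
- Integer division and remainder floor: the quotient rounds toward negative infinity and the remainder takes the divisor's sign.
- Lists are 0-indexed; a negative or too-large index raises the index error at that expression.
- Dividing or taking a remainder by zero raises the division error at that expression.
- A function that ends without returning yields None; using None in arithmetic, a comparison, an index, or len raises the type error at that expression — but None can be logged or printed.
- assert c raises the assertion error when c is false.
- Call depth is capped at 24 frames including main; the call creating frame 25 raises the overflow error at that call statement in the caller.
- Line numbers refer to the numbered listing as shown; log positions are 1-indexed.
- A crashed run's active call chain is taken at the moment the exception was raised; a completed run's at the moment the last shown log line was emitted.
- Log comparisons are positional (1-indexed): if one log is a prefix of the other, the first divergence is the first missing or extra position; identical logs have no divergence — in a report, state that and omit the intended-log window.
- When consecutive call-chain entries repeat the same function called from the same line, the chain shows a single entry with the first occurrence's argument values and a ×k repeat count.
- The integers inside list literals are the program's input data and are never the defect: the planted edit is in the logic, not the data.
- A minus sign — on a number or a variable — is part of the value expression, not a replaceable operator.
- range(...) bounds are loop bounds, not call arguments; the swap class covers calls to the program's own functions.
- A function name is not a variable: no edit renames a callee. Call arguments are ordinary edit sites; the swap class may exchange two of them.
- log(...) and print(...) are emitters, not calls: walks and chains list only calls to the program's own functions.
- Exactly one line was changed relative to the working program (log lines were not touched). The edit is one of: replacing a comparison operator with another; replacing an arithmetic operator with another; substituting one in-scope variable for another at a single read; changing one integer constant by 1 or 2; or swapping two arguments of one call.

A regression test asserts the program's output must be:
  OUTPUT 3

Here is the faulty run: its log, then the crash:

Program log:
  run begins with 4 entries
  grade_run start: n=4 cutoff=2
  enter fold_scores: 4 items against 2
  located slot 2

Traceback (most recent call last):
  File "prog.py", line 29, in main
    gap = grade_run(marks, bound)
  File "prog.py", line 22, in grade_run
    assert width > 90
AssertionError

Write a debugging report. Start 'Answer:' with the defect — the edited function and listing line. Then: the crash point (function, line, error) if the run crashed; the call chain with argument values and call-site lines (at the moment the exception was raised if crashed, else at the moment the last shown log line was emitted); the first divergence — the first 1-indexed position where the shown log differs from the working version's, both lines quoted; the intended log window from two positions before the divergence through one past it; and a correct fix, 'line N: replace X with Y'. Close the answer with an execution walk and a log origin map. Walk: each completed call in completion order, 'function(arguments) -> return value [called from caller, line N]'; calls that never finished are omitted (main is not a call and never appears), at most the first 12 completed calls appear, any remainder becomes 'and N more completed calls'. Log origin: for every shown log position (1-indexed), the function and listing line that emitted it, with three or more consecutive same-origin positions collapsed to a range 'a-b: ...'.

Answer: the defect is in grade_run at line 22.
The tell: The shown log is a 4-line prefix of the intended one, whose next entry is 'enter derive_floor: left 4 right 3'.
Crash: grade_run, line 22, AssertionError.
Call chain: main -> grade_run([11, 12, 2, 6], 2) (called at line 29).
First divergence: position 5 — after 4 matching lines the faulty run goes silent; intended next line 'enter derive_floor: left 4 right 3'.
Intended log window:
  3: enter fold_scores: 4 items against 2
  4: located slot 2
  5: enter derive_floor: left 4 right 3
  6: driver got 1
Execution walk:
  fold_scores([11, 12, 2, 6], 2) -> 2  [called from rate_window, line 9]
  rate_window([11, 12, 2, 6], 2) -> 4  [called from grade_run, line 21]
Log line origins:
  1: from main, line 28
  2: from grade_run, line 20
  3: from fold_scores, line 2
  4: from fold_scores, line 5
A correct fix: line 22: replace `>` with `<=`.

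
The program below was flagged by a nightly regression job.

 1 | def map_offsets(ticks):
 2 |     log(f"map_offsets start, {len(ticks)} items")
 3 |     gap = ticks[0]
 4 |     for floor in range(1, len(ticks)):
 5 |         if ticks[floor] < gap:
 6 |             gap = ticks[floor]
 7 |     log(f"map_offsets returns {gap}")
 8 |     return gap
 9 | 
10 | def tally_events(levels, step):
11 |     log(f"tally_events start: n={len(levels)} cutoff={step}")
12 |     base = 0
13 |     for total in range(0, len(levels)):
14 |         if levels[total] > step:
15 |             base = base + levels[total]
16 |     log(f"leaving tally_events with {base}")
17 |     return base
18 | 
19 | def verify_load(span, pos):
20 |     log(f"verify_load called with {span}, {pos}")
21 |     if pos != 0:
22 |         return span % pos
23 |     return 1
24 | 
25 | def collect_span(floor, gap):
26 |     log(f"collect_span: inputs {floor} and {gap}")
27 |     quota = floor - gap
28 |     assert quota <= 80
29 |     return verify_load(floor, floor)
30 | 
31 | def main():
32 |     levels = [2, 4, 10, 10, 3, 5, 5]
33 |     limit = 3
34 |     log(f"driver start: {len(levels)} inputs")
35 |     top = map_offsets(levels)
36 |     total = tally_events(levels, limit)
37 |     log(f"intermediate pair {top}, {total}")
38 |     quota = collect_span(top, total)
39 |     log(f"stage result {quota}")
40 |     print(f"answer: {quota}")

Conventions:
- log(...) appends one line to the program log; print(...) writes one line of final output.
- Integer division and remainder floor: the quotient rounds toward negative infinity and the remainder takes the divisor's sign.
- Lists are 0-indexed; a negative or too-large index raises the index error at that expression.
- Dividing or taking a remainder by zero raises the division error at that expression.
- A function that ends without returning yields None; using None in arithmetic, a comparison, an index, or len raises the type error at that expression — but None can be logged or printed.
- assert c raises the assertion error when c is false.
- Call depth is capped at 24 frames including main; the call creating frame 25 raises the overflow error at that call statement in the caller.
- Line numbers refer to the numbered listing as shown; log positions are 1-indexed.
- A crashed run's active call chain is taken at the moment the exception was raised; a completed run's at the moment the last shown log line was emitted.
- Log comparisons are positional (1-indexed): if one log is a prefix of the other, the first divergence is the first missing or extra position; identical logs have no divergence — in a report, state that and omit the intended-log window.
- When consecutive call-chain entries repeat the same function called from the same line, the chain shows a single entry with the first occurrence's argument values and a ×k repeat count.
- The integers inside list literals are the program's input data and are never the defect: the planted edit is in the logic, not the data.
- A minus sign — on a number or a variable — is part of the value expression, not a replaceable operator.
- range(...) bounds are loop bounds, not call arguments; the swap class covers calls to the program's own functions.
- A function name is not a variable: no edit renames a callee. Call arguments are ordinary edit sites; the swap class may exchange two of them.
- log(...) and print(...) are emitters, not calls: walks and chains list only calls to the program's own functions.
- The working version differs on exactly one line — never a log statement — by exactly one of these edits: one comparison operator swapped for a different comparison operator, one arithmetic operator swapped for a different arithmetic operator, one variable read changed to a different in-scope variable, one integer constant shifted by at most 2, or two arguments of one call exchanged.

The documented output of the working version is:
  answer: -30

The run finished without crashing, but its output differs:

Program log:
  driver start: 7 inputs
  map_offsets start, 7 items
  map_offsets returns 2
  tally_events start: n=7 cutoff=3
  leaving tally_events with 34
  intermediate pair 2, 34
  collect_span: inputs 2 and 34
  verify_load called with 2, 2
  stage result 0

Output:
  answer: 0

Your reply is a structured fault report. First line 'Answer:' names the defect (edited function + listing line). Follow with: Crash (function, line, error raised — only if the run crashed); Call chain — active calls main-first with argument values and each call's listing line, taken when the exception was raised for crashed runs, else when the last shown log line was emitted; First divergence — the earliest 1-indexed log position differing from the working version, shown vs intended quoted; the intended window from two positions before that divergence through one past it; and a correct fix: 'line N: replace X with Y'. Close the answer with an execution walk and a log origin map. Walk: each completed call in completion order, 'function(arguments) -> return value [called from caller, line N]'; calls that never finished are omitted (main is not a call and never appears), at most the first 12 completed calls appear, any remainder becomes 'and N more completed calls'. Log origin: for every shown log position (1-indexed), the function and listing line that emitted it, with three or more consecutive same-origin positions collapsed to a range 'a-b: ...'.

Answer: the defect is in collect_span at line 29.
The tell: Position 8 is the first bad log line: 'verify_load called with 2, 2' should read 'verify_load called with 2, -32'.
Call chain: main.
First divergence: at position 8 the run shows 'verify_load called with 2, 2' where the working version logs 'verify_load called with 2, -32'.
Intended log window:
  6: intermediate pair 2, 34
  7: collect_span: inputs 2 and 34
  8: verify_load called with 2, -32
  9: stage result -30
Execution walk:
  map_offsets([2, 4, 10, 10, 3, 5, 5]) -> 2  [called from main, line 35]
  tally_events([2, 4, 10, 10, 3, 5, 5], 3) -> 34  [called from main, line 36]
  verify_load(2, 2) -> 0  [called from collect_span, line 29]
  collect_span(2, 34) -> 0  [called from main, line 38]
Log line origins:
  1: from main, line 34
  2: from map_offsets, line 2
  3: from map_offsets, line 7
  4: from tally_events, line 11
  5: from tally_events, line 16
  6: from main, line 37
  7: from collect_span, line 26
  8: from verify_load, line 20
  9: from main, line 39
A correct fix: line 29: replace `verify_load(floor, floor)` with `verify_load(floor, quota)`.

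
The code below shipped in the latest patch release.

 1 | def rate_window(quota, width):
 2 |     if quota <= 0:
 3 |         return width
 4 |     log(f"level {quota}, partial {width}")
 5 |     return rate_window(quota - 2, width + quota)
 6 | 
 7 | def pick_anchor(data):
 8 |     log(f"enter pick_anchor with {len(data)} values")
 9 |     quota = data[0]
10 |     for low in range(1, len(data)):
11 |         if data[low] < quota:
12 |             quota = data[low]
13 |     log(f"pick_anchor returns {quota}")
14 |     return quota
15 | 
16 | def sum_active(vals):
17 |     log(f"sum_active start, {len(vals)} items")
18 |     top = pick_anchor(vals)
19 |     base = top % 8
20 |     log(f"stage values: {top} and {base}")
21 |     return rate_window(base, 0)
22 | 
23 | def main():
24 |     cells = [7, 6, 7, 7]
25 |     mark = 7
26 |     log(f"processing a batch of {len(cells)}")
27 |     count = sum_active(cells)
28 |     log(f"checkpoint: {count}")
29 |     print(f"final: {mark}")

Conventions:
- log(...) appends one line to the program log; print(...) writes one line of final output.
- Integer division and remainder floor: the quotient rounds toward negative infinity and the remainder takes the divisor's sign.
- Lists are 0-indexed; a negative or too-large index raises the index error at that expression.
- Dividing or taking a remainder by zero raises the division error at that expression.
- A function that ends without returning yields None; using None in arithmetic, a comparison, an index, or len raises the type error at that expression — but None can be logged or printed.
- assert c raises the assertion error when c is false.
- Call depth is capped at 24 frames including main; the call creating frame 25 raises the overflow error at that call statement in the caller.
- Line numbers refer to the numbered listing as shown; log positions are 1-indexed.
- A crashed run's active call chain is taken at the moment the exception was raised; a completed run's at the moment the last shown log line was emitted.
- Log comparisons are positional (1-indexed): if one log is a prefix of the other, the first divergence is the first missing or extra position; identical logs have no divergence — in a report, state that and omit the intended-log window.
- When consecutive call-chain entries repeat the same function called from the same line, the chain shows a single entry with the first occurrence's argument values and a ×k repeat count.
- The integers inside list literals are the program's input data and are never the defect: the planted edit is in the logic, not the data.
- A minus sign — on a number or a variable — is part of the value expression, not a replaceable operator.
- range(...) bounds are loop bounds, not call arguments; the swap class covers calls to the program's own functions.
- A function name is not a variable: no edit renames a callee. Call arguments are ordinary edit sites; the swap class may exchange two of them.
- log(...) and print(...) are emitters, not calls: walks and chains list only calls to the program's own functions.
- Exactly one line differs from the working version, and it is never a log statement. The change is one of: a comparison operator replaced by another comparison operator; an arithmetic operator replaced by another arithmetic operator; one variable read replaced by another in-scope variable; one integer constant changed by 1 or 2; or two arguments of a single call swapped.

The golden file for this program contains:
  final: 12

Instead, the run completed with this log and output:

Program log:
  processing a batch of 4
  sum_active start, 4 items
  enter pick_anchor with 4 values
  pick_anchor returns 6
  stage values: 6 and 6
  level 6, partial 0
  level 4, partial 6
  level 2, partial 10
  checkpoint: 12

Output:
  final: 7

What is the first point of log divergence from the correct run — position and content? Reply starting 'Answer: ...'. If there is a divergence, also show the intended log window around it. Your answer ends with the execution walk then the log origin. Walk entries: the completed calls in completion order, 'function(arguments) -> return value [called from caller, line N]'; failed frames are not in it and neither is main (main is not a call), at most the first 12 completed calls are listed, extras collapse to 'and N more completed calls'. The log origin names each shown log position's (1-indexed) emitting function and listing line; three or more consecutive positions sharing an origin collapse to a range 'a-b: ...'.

Answer: none (the log streams are identical).
Execution walk:
  pick_anchor([7, 6, 7, 7]) -> 6  [called from sum_active, line 18]
  rate_window(0, 12) -> 12  [called from rate_window, line 5]
  rate_window(2, 10) -> 12  [called from rate_window, line 5]
  rate_window(4, 6) -> 12  [called from rate_window, line 5]
  rate_window(6, 0) -> 12  [called from sum_active, line 21]
  sum_active([7, 6, 7, 7]) -> 12  [called from main, line 27]
Log origin:
  1: emitted by main (line 26)
  2: emitted by sum_active (line 17)
  3: emitted by pick_anchor (line 8)
  4: emitted by pick_anchor (line 13)
  5: emitted by sum_active (line 20)
  6-8: emitted by rate_window (line 4)
  9: emitted by main (line 28)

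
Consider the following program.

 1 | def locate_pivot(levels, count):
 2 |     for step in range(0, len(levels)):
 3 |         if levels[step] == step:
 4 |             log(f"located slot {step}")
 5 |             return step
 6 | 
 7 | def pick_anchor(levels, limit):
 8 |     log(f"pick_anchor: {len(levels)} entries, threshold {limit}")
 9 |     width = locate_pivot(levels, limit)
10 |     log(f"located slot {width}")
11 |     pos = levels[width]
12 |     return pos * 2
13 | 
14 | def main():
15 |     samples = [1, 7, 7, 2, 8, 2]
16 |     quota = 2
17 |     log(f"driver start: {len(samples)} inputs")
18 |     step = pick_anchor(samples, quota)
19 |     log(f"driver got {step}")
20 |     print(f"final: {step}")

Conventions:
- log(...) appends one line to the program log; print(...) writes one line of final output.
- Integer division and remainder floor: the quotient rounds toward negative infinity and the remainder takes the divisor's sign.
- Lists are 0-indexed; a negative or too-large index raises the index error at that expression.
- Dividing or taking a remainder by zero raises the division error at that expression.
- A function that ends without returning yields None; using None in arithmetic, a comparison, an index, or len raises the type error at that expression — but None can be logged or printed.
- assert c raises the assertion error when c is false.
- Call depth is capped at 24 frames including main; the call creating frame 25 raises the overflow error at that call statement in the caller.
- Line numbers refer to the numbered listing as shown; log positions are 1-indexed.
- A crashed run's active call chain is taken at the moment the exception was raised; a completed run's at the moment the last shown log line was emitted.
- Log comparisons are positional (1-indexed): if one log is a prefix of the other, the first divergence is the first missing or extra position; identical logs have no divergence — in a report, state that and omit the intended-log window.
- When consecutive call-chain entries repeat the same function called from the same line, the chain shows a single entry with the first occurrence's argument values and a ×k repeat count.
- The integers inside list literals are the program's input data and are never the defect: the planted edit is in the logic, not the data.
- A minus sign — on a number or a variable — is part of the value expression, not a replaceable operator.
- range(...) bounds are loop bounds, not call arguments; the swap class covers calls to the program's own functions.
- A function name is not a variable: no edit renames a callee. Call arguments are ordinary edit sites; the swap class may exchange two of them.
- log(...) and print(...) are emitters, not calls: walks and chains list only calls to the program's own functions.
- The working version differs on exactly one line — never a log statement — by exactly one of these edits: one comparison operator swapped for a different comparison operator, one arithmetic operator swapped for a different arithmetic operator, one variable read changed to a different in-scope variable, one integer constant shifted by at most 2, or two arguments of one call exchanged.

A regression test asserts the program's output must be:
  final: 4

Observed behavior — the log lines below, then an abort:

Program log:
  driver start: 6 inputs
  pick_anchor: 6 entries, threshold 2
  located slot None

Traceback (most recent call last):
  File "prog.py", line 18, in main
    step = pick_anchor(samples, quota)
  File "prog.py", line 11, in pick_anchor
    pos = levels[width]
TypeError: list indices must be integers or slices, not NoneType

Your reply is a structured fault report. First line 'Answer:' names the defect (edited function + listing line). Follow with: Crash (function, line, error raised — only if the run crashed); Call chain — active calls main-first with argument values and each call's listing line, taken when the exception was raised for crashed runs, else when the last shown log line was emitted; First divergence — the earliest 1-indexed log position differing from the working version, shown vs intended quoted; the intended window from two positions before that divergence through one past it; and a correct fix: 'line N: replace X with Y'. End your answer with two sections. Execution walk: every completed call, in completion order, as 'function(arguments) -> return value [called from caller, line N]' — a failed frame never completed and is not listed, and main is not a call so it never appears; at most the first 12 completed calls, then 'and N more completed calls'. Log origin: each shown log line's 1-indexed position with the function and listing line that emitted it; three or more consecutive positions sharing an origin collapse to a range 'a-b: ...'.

Answer: the defect is in locate_pivot at line 3.
The tell: The log first diverges at position 3: the faulty run prints 'located slot None' where the working version prints 'located slot 3'.
Crash: pick_anchor, line 11, TypeError.
Call chain: main -> pick_anchor([1, 7, 7, 2, 8, 2], 2) (called at line 18).
First divergence: position 3 — shown 'located slot None', intended 'located slot 3'.
Intended log window:
  1: driver start: 6 inputs
  2: pick_anchor: 6 entries, threshold 2
  3: located slot 3
  4: located slot 3
Execution walk:
  locate_pivot([1, 7, 7, 2, 8, 2], 2) -> None  [called from pick_anchor, line 9]
Log origins:
  1: emitted by main (line 17)
  2: emitted by pick_anchor (line 8)
  3: emitted by pick_anchor (line 10)
A correct fix: line 3: replace `levels[step] == step` with `levels[step] == count`.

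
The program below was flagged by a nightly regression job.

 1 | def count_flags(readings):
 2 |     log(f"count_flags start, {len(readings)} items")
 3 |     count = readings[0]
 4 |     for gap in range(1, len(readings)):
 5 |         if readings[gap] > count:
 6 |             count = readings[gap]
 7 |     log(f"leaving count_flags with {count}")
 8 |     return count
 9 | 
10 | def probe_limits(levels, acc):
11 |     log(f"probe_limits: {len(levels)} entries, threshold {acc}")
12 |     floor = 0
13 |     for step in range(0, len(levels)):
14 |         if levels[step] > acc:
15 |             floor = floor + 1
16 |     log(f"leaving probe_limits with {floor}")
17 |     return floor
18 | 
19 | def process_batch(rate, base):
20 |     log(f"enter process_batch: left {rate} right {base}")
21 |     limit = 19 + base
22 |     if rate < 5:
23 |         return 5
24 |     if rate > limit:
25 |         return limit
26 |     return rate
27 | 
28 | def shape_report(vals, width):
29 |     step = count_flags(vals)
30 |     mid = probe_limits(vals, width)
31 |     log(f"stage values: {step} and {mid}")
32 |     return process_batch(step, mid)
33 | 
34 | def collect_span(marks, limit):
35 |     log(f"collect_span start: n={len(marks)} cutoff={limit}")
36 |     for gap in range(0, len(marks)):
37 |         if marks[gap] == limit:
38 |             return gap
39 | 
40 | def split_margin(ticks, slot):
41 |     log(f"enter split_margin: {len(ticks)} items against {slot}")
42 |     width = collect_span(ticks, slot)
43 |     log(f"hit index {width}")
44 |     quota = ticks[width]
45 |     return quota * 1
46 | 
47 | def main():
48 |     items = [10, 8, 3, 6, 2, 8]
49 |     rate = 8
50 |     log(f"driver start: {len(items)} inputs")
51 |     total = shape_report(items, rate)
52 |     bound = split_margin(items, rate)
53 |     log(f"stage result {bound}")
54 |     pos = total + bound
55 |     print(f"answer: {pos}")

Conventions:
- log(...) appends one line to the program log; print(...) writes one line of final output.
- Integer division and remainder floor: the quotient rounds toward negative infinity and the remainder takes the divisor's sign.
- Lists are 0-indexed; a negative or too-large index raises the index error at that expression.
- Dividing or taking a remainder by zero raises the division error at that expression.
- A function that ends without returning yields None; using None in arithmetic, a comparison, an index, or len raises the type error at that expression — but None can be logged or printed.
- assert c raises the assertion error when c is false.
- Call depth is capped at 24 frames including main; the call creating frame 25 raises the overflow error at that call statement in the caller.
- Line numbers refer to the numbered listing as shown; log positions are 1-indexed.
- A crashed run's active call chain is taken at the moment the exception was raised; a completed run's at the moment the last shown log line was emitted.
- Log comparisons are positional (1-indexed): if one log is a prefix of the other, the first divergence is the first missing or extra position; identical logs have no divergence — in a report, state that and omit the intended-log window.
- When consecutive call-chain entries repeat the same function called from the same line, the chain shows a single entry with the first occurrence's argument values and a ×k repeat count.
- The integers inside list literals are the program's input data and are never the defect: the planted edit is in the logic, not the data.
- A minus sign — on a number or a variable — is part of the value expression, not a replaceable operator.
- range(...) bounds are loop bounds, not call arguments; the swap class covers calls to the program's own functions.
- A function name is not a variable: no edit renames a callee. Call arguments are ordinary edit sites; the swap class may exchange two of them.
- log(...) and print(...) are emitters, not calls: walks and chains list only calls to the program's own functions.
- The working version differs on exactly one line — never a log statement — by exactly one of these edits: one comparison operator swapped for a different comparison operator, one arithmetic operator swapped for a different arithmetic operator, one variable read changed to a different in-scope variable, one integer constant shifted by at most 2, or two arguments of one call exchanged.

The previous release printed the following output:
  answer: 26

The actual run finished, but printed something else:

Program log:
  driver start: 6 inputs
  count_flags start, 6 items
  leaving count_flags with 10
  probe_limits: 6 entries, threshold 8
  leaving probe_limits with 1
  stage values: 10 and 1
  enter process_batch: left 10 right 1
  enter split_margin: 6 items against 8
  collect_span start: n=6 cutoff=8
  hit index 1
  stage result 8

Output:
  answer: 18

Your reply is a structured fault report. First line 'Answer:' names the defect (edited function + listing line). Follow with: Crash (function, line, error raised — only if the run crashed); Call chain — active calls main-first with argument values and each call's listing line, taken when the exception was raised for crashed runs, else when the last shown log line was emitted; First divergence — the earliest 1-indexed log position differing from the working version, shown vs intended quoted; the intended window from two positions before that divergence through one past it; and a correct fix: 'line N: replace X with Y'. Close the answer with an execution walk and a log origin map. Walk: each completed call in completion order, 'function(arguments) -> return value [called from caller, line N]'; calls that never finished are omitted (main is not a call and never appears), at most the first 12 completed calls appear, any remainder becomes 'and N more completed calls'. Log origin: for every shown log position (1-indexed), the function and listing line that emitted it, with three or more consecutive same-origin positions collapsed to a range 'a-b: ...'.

Answer: the defect is in split_margin at line 45.
The tell: Everything matches until log position 11, which reads 'stage result 8' in place of 'stage result 16'.
Call chain: main.
First divergence: position 11 — shown 'stage result 8', intended 'stage result 16'.
Intended log window:
  9: collect_span start: n=6 cutoff=8
  10: hit index 1
  11: stage result 16
Execution walk:
  count_flags([10, 8, 3, 6, 2, 8]) -> 10  [called from shape_report, line 29]
  probe_limits([10, 8, 3, 6, 2, 8], 8) -> 1  [called from shape_report, line 30]
  process_batch(10, 1) -> 10  [called from shape_report, line 32]
  shape_report([10, 8, 3, 6, 2, 8], 8) -> 10  [called from main, line 51]
  collect_span([10, 8, 3, 6, 2, 8], 8) -> 1  [called from split_margin, line 42]
  split_margin([10, 8, 3, 6, 2, 8], 8) -> 8  [called from main, line 52]
Log line origins:
  1: logged in main at line 50
  2: logged in count_flags at line 2
  3: logged in count_flags at line 7
  4: logged in probe_limits at line 11
  5: logged in probe_limits at line 16
  6: logged in shape_report at line 31
  7: logged in process_batch at line 20
  8: logged in split_margin at line 41
  9: logged in collect_span at line 35
  10: logged in split_margin at line 43
  11: logged in main at line 53
A correct fix: line 45: replace `1` with `2`.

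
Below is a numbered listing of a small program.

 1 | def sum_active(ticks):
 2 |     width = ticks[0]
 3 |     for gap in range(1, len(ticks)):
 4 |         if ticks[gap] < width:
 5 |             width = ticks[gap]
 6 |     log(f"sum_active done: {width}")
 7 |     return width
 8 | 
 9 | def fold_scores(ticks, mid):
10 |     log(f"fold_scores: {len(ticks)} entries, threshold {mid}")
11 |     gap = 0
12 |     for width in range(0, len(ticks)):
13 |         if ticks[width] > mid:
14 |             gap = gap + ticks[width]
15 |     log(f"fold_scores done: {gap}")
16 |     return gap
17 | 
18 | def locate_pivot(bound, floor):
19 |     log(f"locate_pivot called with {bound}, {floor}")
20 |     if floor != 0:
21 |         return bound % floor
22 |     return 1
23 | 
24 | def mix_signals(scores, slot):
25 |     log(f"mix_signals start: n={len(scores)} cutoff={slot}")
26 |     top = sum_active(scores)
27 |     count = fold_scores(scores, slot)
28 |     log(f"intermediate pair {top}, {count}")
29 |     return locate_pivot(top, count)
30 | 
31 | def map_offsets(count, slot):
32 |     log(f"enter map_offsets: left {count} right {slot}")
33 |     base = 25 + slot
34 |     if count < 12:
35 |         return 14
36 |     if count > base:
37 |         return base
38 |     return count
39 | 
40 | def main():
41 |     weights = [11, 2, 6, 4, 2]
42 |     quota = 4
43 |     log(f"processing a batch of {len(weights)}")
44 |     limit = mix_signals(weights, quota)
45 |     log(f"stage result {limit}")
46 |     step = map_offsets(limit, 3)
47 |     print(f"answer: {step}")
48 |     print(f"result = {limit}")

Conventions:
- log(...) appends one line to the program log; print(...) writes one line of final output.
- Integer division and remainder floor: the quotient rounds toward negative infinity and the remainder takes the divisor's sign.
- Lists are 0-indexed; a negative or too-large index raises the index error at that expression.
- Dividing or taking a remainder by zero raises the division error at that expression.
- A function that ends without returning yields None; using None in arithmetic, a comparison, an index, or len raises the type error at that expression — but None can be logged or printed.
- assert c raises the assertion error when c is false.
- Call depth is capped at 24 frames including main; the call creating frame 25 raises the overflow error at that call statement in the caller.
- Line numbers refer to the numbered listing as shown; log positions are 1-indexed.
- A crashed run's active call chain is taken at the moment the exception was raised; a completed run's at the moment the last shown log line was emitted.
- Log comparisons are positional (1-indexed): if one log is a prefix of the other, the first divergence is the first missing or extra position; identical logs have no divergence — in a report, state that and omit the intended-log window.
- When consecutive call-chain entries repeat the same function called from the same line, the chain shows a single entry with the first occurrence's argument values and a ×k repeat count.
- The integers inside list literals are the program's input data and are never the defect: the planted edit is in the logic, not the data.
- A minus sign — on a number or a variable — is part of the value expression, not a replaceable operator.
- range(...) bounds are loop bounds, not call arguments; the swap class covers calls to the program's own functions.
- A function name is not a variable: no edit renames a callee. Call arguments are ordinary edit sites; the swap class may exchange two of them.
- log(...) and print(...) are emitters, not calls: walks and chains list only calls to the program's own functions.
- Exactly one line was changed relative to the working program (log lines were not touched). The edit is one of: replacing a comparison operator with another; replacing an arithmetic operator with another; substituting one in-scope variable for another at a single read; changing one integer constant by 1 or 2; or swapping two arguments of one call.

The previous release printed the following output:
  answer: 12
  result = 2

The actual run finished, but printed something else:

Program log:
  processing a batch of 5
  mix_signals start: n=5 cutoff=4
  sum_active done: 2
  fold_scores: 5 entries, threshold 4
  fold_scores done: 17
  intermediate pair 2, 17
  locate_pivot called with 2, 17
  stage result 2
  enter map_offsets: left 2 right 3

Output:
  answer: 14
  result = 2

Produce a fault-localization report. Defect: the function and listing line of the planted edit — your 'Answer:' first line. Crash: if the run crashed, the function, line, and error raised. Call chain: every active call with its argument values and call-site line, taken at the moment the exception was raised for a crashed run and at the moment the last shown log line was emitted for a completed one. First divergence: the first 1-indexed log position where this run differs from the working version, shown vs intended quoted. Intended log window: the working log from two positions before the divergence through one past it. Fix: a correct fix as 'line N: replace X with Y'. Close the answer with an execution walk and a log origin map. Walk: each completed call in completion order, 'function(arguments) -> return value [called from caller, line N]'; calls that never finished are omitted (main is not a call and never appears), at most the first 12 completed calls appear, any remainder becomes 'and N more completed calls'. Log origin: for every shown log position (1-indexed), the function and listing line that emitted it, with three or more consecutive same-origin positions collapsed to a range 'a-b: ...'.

Answer: the defect is in map_offsets at line 35.
The tell: Log streams are identical — the defect surfaces only in the printed output.
Call chain: main -> map_offsets(2, 3) (called at line 46).
First divergence: none (the log streams are identical).
Execution walk:
  sum_active([11, 2, 6, 4, 2]) -> 2  [called from mix_signals, line 26]
  fold_scores([11, 2, 6, 4, 2], 4) -> 17  [called from mix_signals, line 27]
  locate_pivot(2, 17) -> 2  [called from mix_signals, line 29]
  mix_signals([11, 2, 6, 4, 2], 4) -> 2  [called from main, line 44]
  map_offsets(2, 3) -> 14  [called from main, line 46]
Origin of each log line:
  1: logged in main at line 43
  2: logged in mix_signals at line 25
  3: logged in sum_active at line 6
  4: logged in fold_scores at line 10
  5: logged in fold_scores at line 15
  6: logged in mix_signals at line 28
  7: logged in locate_pivot at line 19
  8: logged in main at line 45
  9: logged in map_offsets at line 32
A correct fix: line 35: replace `14` with `12`.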